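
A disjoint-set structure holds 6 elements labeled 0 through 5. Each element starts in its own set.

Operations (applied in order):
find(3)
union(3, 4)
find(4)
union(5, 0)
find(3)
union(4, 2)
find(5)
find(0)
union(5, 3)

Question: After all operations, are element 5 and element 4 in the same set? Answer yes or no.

Step 1: find(3) -> no change; set of 3 is {3}
Step 2: union(3, 4) -> merged; set of 3 now {3, 4}
Step 3: find(4) -> no change; set of 4 is {3, 4}
Step 4: union(5, 0) -> merged; set of 5 now {0, 5}
Step 5: find(3) -> no change; set of 3 is {3, 4}
Step 6: union(4, 2) -> merged; set of 4 now {2, 3, 4}
Step 7: find(5) -> no change; set of 5 is {0, 5}
Step 8: find(0) -> no change; set of 0 is {0, 5}
Step 9: union(5, 3) -> merged; set of 5 now {0, 2, 3, 4, 5}
Set of 5: {0, 2, 3, 4, 5}; 4 is a member.

Answer: yes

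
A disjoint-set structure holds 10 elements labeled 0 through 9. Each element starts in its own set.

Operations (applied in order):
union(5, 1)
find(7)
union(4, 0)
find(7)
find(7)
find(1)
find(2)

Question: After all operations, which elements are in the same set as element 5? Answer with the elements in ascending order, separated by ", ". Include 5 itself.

Answer: 1, 5

Derivation:
Step 1: union(5, 1) -> merged; set of 5 now {1, 5}
Step 2: find(7) -> no change; set of 7 is {7}
Step 3: union(4, 0) -> merged; set of 4 now {0, 4}
Step 4: find(7) -> no change; set of 7 is {7}
Step 5: find(7) -> no change; set of 7 is {7}
Step 6: find(1) -> no change; set of 1 is {1, 5}
Step 7: find(2) -> no change; set of 2 is {2}
Component of 5: {1, 5}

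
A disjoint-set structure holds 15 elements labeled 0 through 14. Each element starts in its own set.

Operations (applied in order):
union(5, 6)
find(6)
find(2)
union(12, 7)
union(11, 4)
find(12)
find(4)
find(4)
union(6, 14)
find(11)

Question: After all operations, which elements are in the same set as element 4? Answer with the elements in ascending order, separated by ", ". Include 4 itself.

Answer: 4, 11

Derivation:
Step 1: union(5, 6) -> merged; set of 5 now {5, 6}
Step 2: find(6) -> no change; set of 6 is {5, 6}
Step 3: find(2) -> no change; set of 2 is {2}
Step 4: union(12, 7) -> merged; set of 12 now {7, 12}
Step 5: union(11, 4) -> merged; set of 11 now {4, 11}
Step 6: find(12) -> no change; set of 12 is {7, 12}
Step 7: find(4) -> no change; set of 4 is {4, 11}
Step 8: find(4) -> no change; set of 4 is {4, 11}
Step 9: union(6, 14) -> merged; set of 6 now {5, 6, 14}
Step 10: find(11) -> no change; set of 11 is {4, 11}
Component of 4: {4, 11}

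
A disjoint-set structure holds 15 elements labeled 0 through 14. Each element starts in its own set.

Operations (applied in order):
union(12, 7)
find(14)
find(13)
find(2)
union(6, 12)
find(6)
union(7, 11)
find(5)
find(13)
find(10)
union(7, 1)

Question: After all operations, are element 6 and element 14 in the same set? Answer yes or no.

Step 1: union(12, 7) -> merged; set of 12 now {7, 12}
Step 2: find(14) -> no change; set of 14 is {14}
Step 3: find(13) -> no change; set of 13 is {13}
Step 4: find(2) -> no change; set of 2 is {2}
Step 5: union(6, 12) -> merged; set of 6 now {6, 7, 12}
Step 6: find(6) -> no change; set of 6 is {6, 7, 12}
Step 7: union(7, 11) -> merged; set of 7 now {6, 7, 11, 12}
Step 8: find(5) -> no change; set of 5 is {5}
Step 9: find(13) -> no change; set of 13 is {13}
Step 10: find(10) -> no change; set of 10 is {10}
Step 11: union(7, 1) -> merged; set of 7 now {1, 6, 7, 11, 12}
Set of 6: {1, 6, 7, 11, 12}; 14 is not a member.

Answer: no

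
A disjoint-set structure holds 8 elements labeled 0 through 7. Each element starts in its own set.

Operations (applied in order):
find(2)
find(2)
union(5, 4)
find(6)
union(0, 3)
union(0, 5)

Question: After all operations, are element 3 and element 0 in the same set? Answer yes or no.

Step 1: find(2) -> no change; set of 2 is {2}
Step 2: find(2) -> no change; set of 2 is {2}
Step 3: union(5, 4) -> merged; set of 5 now {4, 5}
Step 4: find(6) -> no change; set of 6 is {6}
Step 5: union(0, 3) -> merged; set of 0 now {0, 3}
Step 6: union(0, 5) -> merged; set of 0 now {0, 3, 4, 5}
Set of 3: {0, 3, 4, 5}; 0 is a member.

Answer: yes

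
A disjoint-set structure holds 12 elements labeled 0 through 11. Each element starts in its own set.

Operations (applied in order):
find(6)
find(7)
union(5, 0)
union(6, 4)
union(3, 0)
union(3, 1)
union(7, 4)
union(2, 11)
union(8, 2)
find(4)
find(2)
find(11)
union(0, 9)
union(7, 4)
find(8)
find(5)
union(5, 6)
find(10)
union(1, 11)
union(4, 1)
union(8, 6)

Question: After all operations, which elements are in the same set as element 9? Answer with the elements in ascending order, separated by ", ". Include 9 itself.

Step 1: find(6) -> no change; set of 6 is {6}
Step 2: find(7) -> no change; set of 7 is {7}
Step 3: union(5, 0) -> merged; set of 5 now {0, 5}
Step 4: union(6, 4) -> merged; set of 6 now {4, 6}
Step 5: union(3, 0) -> merged; set of 3 now {0, 3, 5}
Step 6: union(3, 1) -> merged; set of 3 now {0, 1, 3, 5}
Step 7: union(7, 4) -> merged; set of 7 now {4, 6, 7}
Step 8: union(2, 11) -> merged; set of 2 now {2, 11}
Step 9: union(8, 2) -> merged; set of 8 now {2, 8, 11}
Step 10: find(4) -> no change; set of 4 is {4, 6, 7}
Step 11: find(2) -> no change; set of 2 is {2, 8, 11}
Step 12: find(11) -> no change; set of 11 is {2, 8, 11}
Step 13: union(0, 9) -> merged; set of 0 now {0, 1, 3, 5, 9}
Step 14: union(7, 4) -> already same set; set of 7 now {4, 6, 7}
Step 15: find(8) -> no change; set of 8 is {2, 8, 11}
Step 16: find(5) -> no change; set of 5 is {0, 1, 3, 5, 9}
Step 17: union(5, 6) -> merged; set of 5 now {0, 1, 3, 4, 5, 6, 7, 9}
Step 18: find(10) -> no change; set of 10 is {10}
Step 19: union(1, 11) -> merged; set of 1 now {0, 1, 2, 3, 4, 5, 6, 7, 8, 9, 11}
Step 20: union(4, 1) -> already same set; set of 4 now {0, 1, 2, 3, 4, 5, 6, 7, 8, 9, 11}
Step 21: union(8, 6) -> already same set; set of 8 now {0, 1, 2, 3, 4, 5, 6, 7, 8, 9, 11}
Component of 9: {0, 1, 2, 3, 4, 5, 6, 7, 8, 9, 11}

Answer: 0, 1, 2, 3, 4, 5, 6, 7, 8, 9, 11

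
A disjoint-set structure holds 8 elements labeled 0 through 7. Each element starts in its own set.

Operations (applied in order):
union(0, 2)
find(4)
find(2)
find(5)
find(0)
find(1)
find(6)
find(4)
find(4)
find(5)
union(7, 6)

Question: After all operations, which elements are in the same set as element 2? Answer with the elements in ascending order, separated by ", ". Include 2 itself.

Answer: 0, 2

Derivation:
Step 1: union(0, 2) -> merged; set of 0 now {0, 2}
Step 2: find(4) -> no change; set of 4 is {4}
Step 3: find(2) -> no change; set of 2 is {0, 2}
Step 4: find(5) -> no change; set of 5 is {5}
Step 5: find(0) -> no change; set of 0 is {0, 2}
Step 6: find(1) -> no change; set of 1 is {1}
Step 7: find(6) -> no change; set of 6 is {6}
Step 8: find(4) -> no change; set of 4 is {4}
Step 9: find(4) -> no change; set of 4 is {4}
Step 10: find(5) -> no change; set of 5 is {5}
Step 11: union(7, 6) -> merged; set of 7 now {6, 7}
Component of 2: {0, 2}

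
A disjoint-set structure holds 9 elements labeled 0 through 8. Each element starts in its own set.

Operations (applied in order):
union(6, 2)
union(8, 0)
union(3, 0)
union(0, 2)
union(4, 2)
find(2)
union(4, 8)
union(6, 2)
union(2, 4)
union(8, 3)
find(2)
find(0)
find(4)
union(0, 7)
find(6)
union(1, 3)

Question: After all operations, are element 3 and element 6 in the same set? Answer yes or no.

Answer: yes

Derivation:
Step 1: union(6, 2) -> merged; set of 6 now {2, 6}
Step 2: union(8, 0) -> merged; set of 8 now {0, 8}
Step 3: union(3, 0) -> merged; set of 3 now {0, 3, 8}
Step 4: union(0, 2) -> merged; set of 0 now {0, 2, 3, 6, 8}
Step 5: union(4, 2) -> merged; set of 4 now {0, 2, 3, 4, 6, 8}
Step 6: find(2) -> no change; set of 2 is {0, 2, 3, 4, 6, 8}
Step 7: union(4, 8) -> already same set; set of 4 now {0, 2, 3, 4, 6, 8}
Step 8: union(6, 2) -> already same set; set of 6 now {0, 2, 3, 4, 6, 8}
Step 9: union(2, 4) -> already same set; set of 2 now {0, 2, 3, 4, 6, 8}
Step 10: union(8, 3) -> already same set; set of 8 now {0, 2, 3, 4, 6, 8}
Step 11: find(2) -> no change; set of 2 is {0, 2, 3, 4, 6, 8}
Step 12: find(0) -> no change; set of 0 is {0, 2, 3, 4, 6, 8}
Step 13: find(4) -> no change; set of 4 is {0, 2, 3, 4, 6, 8}
Step 14: union(0, 7) -> merged; set of 0 now {0, 2, 3, 4, 6, 7, 8}
Step 15: find(6) -> no change; set of 6 is {0, 2, 3, 4, 6, 7, 8}
Step 16: union(1, 3) -> merged; set of 1 now {0, 1, 2, 3, 4, 6, 7, 8}
Set of 3: {0, 1, 2, 3, 4, 6, 7, 8}; 6 is a member.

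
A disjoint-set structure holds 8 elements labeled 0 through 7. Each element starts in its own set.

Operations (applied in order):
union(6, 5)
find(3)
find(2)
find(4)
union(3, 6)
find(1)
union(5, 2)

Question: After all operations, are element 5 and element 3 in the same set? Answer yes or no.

Step 1: union(6, 5) -> merged; set of 6 now {5, 6}
Step 2: find(3) -> no change; set of 3 is {3}
Step 3: find(2) -> no change; set of 2 is {2}
Step 4: find(4) -> no change; set of 4 is {4}
Step 5: union(3, 6) -> merged; set of 3 now {3, 5, 6}
Step 6: find(1) -> no change; set of 1 is {1}
Step 7: union(5, 2) -> merged; set of 5 now {2, 3, 5, 6}
Set of 5: {2, 3, 5, 6}; 3 is a member.

Answer: yes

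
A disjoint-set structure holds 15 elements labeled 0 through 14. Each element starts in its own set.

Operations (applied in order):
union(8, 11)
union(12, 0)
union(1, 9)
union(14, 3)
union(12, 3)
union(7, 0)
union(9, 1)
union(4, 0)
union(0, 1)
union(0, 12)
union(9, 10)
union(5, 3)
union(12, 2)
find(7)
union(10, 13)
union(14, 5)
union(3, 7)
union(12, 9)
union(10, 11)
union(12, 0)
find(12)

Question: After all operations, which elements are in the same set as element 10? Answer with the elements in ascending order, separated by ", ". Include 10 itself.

Step 1: union(8, 11) -> merged; set of 8 now {8, 11}
Step 2: union(12, 0) -> merged; set of 12 now {0, 12}
Step 3: union(1, 9) -> merged; set of 1 now {1, 9}
Step 4: union(14, 3) -> merged; set of 14 now {3, 14}
Step 5: union(12, 3) -> merged; set of 12 now {0, 3, 12, 14}
Step 6: union(7, 0) -> merged; set of 7 now {0, 3, 7, 12, 14}
Step 7: union(9, 1) -> already same set; set of 9 now {1, 9}
Step 8: union(4, 0) -> merged; set of 4 now {0, 3, 4, 7, 12, 14}
Step 9: union(0, 1) -> merged; set of 0 now {0, 1, 3, 4, 7, 9, 12, 14}
Step 10: union(0, 12) -> already same set; set of 0 now {0, 1, 3, 4, 7, 9, 12, 14}
Step 11: union(9, 10) -> merged; set of 9 now {0, 1, 3, 4, 7, 9, 10, 12, 14}
Step 12: union(5, 3) -> merged; set of 5 now {0, 1, 3, 4, 5, 7, 9, 10, 12, 14}
Step 13: union(12, 2) -> merged; set of 12 now {0, 1, 2, 3, 4, 5, 7, 9, 10, 12, 14}
Step 14: find(7) -> no change; set of 7 is {0, 1, 2, 3, 4, 5, 7, 9, 10, 12, 14}
Step 15: union(10, 13) -> merged; set of 10 now {0, 1, 2, 3, 4, 5, 7, 9, 10, 12, 13, 14}
Step 16: union(14, 5) -> already same set; set of 14 now {0, 1, 2, 3, 4, 5, 7, 9, 10, 12, 13, 14}
Step 17: union(3, 7) -> already same set; set of 3 now {0, 1, 2, 3, 4, 5, 7, 9, 10, 12, 13, 14}
Step 18: union(12, 9) -> already same set; set of 12 now {0, 1, 2, 3, 4, 5, 7, 9, 10, 12, 13, 14}
Step 19: union(10, 11) -> merged; set of 10 now {0, 1, 2, 3, 4, 5, 7, 8, 9, 10, 11, 12, 13, 14}
Step 20: union(12, 0) -> already same set; set of 12 now {0, 1, 2, 3, 4, 5, 7, 8, 9, 10, 11, 12, 13, 14}
Step 21: find(12) -> no change; set of 12 is {0, 1, 2, 3, 4, 5, 7, 8, 9, 10, 11, 12, 13, 14}
Component of 10: {0, 1, 2, 3, 4, 5, 7, 8, 9, 10, 11, 12, 13, 14}

Answer: 0, 1, 2, 3, 4, 5, 7, 8, 9, 10, 11, 12, 13, 14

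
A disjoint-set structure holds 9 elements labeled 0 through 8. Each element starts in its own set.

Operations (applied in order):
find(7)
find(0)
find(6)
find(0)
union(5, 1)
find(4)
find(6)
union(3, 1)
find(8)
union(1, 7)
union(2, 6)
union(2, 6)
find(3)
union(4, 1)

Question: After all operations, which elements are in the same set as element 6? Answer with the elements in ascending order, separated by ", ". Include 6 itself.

Step 1: find(7) -> no change; set of 7 is {7}
Step 2: find(0) -> no change; set of 0 is {0}
Step 3: find(6) -> no change; set of 6 is {6}
Step 4: find(0) -> no change; set of 0 is {0}
Step 5: union(5, 1) -> merged; set of 5 now {1, 5}
Step 6: find(4) -> no change; set of 4 is {4}
Step 7: find(6) -> no change; set of 6 is {6}
Step 8: union(3, 1) -> merged; set of 3 now {1, 3, 5}
Step 9: find(8) -> no change; set of 8 is {8}
Step 10: union(1, 7) -> merged; set of 1 now {1, 3, 5, 7}
Step 11: union(2, 6) -> merged; set of 2 now {2, 6}
Step 12: union(2, 6) -> already same set; set of 2 now {2, 6}
Step 13: find(3) -> no change; set of 3 is {1, 3, 5, 7}
Step 14: union(4, 1) -> merged; set of 4 now {1, 3, 4, 5, 7}
Component of 6: {2, 6}

Answer: 2, 6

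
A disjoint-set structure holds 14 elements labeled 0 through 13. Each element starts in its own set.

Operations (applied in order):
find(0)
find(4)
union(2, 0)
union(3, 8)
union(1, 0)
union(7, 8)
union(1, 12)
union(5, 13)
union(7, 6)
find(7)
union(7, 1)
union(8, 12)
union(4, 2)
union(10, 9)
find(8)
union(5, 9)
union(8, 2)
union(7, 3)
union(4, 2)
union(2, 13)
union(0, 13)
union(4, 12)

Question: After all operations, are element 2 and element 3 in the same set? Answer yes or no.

Step 1: find(0) -> no change; set of 0 is {0}
Step 2: find(4) -> no change; set of 4 is {4}
Step 3: union(2, 0) -> merged; set of 2 now {0, 2}
Step 4: union(3, 8) -> merged; set of 3 now {3, 8}
Step 5: union(1, 0) -> merged; set of 1 now {0, 1, 2}
Step 6: union(7, 8) -> merged; set of 7 now {3, 7, 8}
Step 7: union(1, 12) -> merged; set of 1 now {0, 1, 2, 12}
Step 8: union(5, 13) -> merged; set of 5 now {5, 13}
Step 9: union(7, 6) -> merged; set of 7 now {3, 6, 7, 8}
Step 10: find(7) -> no change; set of 7 is {3, 6, 7, 8}
Step 11: union(7, 1) -> merged; set of 7 now {0, 1, 2, 3, 6, 7, 8, 12}
Step 12: union(8, 12) -> already same set; set of 8 now {0, 1, 2, 3, 6, 7, 8, 12}
Step 13: union(4, 2) -> merged; set of 4 now {0, 1, 2, 3, 4, 6, 7, 8, 12}
Step 14: union(10, 9) -> merged; set of 10 now {9, 10}
Step 15: find(8) -> no change; set of 8 is {0, 1, 2, 3, 4, 6, 7, 8, 12}
Step 16: union(5, 9) -> merged; set of 5 now {5, 9, 10, 13}
Step 17: union(8, 2) -> already same set; set of 8 now {0, 1, 2, 3, 4, 6, 7, 8, 12}
Step 18: union(7, 3) -> already same set; set of 7 now {0, 1, 2, 3, 4, 6, 7, 8, 12}
Step 19: union(4, 2) -> already same set; set of 4 now {0, 1, 2, 3, 4, 6, 7, 8, 12}
Step 20: union(2, 13) -> merged; set of 2 now {0, 1, 2, 3, 4, 5, 6, 7, 8, 9, 10, 12, 13}
Step 21: union(0, 13) -> already same set; set of 0 now {0, 1, 2, 3, 4, 5, 6, 7, 8, 9, 10, 12, 13}
Step 22: union(4, 12) -> already same set; set of 4 now {0, 1, 2, 3, 4, 5, 6, 7, 8, 9, 10, 12, 13}
Set of 2: {0, 1, 2, 3, 4, 5, 6, 7, 8, 9, 10, 12, 13}; 3 is a member.

Answer: yes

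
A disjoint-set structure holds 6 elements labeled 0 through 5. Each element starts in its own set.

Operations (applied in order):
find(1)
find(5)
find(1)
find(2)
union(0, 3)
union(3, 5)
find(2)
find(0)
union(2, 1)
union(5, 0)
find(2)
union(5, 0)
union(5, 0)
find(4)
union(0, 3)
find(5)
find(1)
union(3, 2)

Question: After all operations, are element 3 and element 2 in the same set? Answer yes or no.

Answer: yes

Derivation:
Step 1: find(1) -> no change; set of 1 is {1}
Step 2: find(5) -> no change; set of 5 is {5}
Step 3: find(1) -> no change; set of 1 is {1}
Step 4: find(2) -> no change; set of 2 is {2}
Step 5: union(0, 3) -> merged; set of 0 now {0, 3}
Step 6: union(3, 5) -> merged; set of 3 now {0, 3, 5}
Step 7: find(2) -> no change; set of 2 is {2}
Step 8: find(0) -> no change; set of 0 is {0, 3, 5}
Step 9: union(2, 1) -> merged; set of 2 now {1, 2}
Step 10: union(5, 0) -> already same set; set of 5 now {0, 3, 5}
Step 11: find(2) -> no change; set of 2 is {1, 2}
Step 12: union(5, 0) -> already same set; set of 5 now {0, 3, 5}
Step 13: union(5, 0) -> already same set; set of 5 now {0, 3, 5}
Step 14: find(4) -> no change; set of 4 is {4}
Step 15: union(0, 3) -> already same set; set of 0 now {0, 3, 5}
Step 16: find(5) -> no change; set of 5 is {0, 3, 5}
Step 17: find(1) -> no change; set of 1 is {1, 2}
Step 18: union(3, 2) -> merged; set of 3 now {0, 1, 2, 3, 5}
Set of 3: {0, 1, 2, 3, 5}; 2 is a member.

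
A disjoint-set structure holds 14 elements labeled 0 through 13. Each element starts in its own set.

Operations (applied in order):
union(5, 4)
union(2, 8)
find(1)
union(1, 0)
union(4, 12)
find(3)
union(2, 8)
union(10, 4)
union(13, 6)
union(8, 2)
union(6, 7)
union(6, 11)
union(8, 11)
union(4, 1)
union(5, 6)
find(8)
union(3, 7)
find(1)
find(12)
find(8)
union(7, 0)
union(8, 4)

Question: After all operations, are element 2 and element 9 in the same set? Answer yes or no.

Step 1: union(5, 4) -> merged; set of 5 now {4, 5}
Step 2: union(2, 8) -> merged; set of 2 now {2, 8}
Step 3: find(1) -> no change; set of 1 is {1}
Step 4: union(1, 0) -> merged; set of 1 now {0, 1}
Step 5: union(4, 12) -> merged; set of 4 now {4, 5, 12}
Step 6: find(3) -> no change; set of 3 is {3}
Step 7: union(2, 8) -> already same set; set of 2 now {2, 8}
Step 8: union(10, 4) -> merged; set of 10 now {4, 5, 10, 12}
Step 9: union(13, 6) -> merged; set of 13 now {6, 13}
Step 10: union(8, 2) -> already same set; set of 8 now {2, 8}
Step 11: union(6, 7) -> merged; set of 6 now {6, 7, 13}
Step 12: union(6, 11) -> merged; set of 6 now {6, 7, 11, 13}
Step 13: union(8, 11) -> merged; set of 8 now {2, 6, 7, 8, 11, 13}
Step 14: union(4, 1) -> merged; set of 4 now {0, 1, 4, 5, 10, 12}
Step 15: union(5, 6) -> merged; set of 5 now {0, 1, 2, 4, 5, 6, 7, 8, 10, 11, 12, 13}
Step 16: find(8) -> no change; set of 8 is {0, 1, 2, 4, 5, 6, 7, 8, 10, 11, 12, 13}
Step 17: union(3, 7) -> merged; set of 3 now {0, 1, 2, 3, 4, 5, 6, 7, 8, 10, 11, 12, 13}
Step 18: find(1) -> no change; set of 1 is {0, 1, 2, 3, 4, 5, 6, 7, 8, 10, 11, 12, 13}
Step 19: find(12) -> no change; set of 12 is {0, 1, 2, 3, 4, 5, 6, 7, 8, 10, 11, 12, 13}
Step 20: find(8) -> no change; set of 8 is {0, 1, 2, 3, 4, 5, 6, 7, 8, 10, 11, 12, 13}
Step 21: union(7, 0) -> already same set; set of 7 now {0, 1, 2, 3, 4, 5, 6, 7, 8, 10, 11, 12, 13}
Step 22: union(8, 4) -> already same set; set of 8 now {0, 1, 2, 3, 4, 5, 6, 7, 8, 10, 11, 12, 13}
Set of 2: {0, 1, 2, 3, 4, 5, 6, 7, 8, 10, 11, 12, 13}; 9 is not a member.

Answer: no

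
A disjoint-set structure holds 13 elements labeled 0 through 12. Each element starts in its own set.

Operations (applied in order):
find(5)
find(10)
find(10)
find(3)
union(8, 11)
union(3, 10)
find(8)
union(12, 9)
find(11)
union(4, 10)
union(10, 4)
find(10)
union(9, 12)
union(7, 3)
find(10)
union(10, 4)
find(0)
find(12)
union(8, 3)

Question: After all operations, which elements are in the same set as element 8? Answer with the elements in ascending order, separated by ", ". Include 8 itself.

Step 1: find(5) -> no change; set of 5 is {5}
Step 2: find(10) -> no change; set of 10 is {10}
Step 3: find(10) -> no change; set of 10 is {10}
Step 4: find(3) -> no change; set of 3 is {3}
Step 5: union(8, 11) -> merged; set of 8 now {8, 11}
Step 6: union(3, 10) -> merged; set of 3 now {3, 10}
Step 7: find(8) -> no change; set of 8 is {8, 11}
Step 8: union(12, 9) -> merged; set of 12 now {9, 12}
Step 9: find(11) -> no change; set of 11 is {8, 11}
Step 10: union(4, 10) -> merged; set of 4 now {3, 4, 10}
Step 11: union(10, 4) -> already same set; set of 10 now {3, 4, 10}
Step 12: find(10) -> no change; set of 10 is {3, 4, 10}
Step 13: union(9, 12) -> already same set; set of 9 now {9, 12}
Step 14: union(7, 3) -> merged; set of 7 now {3, 4, 7, 10}
Step 15: find(10) -> no change; set of 10 is {3, 4, 7, 10}
Step 16: union(10, 4) -> already same set; set of 10 now {3, 4, 7, 10}
Step 17: find(0) -> no change; set of 0 is {0}
Step 18: find(12) -> no change; set of 12 is {9, 12}
Step 19: union(8, 3) -> merged; set of 8 now {3, 4, 7, 8, 10, 11}
Component of 8: {3, 4, 7, 8, 10, 11}

Answer: 3, 4, 7, 8, 10, 11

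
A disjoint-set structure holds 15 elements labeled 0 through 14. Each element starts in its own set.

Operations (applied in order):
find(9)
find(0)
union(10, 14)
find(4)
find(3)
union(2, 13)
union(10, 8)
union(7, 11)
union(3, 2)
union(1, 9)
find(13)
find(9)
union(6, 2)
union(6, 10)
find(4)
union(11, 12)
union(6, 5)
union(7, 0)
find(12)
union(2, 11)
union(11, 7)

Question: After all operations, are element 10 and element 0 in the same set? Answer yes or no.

Step 1: find(9) -> no change; set of 9 is {9}
Step 2: find(0) -> no change; set of 0 is {0}
Step 3: union(10, 14) -> merged; set of 10 now {10, 14}
Step 4: find(4) -> no change; set of 4 is {4}
Step 5: find(3) -> no change; set of 3 is {3}
Step 6: union(2, 13) -> merged; set of 2 now {2, 13}
Step 7: union(10, 8) -> merged; set of 10 now {8, 10, 14}
Step 8: union(7, 11) -> merged; set of 7 now {7, 11}
Step 9: union(3, 2) -> merged; set of 3 now {2, 3, 13}
Step 10: union(1, 9) -> merged; set of 1 now {1, 9}
Step 11: find(13) -> no change; set of 13 is {2, 3, 13}
Step 12: find(9) -> no change; set of 9 is {1, 9}
Step 13: union(6, 2) -> merged; set of 6 now {2, 3, 6, 13}
Step 14: union(6, 10) -> merged; set of 6 now {2, 3, 6, 8, 10, 13, 14}
Step 15: find(4) -> no change; set of 4 is {4}
Step 16: union(11, 12) -> merged; set of 11 now {7, 11, 12}
Step 17: union(6, 5) -> merged; set of 6 now {2, 3, 5, 6, 8, 10, 13, 14}
Step 18: union(7, 0) -> merged; set of 7 now {0, 7, 11, 12}
Step 19: find(12) -> no change; set of 12 is {0, 7, 11, 12}
Step 20: union(2, 11) -> merged; set of 2 now {0, 2, 3, 5, 6, 7, 8, 10, 11, 12, 13, 14}
Step 21: union(11, 7) -> already same set; set of 11 now {0, 2, 3, 5, 6, 7, 8, 10, 11, 12, 13, 14}
Set of 10: {0, 2, 3, 5, 6, 7, 8, 10, 11, 12, 13, 14}; 0 is a member.

Answer: yes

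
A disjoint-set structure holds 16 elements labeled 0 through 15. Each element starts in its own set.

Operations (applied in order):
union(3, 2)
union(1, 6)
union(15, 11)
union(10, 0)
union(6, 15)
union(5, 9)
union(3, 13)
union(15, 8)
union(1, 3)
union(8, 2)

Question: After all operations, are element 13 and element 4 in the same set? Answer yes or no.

Step 1: union(3, 2) -> merged; set of 3 now {2, 3}
Step 2: union(1, 6) -> merged; set of 1 now {1, 6}
Step 3: union(15, 11) -> merged; set of 15 now {11, 15}
Step 4: union(10, 0) -> merged; set of 10 now {0, 10}
Step 5: union(6, 15) -> merged; set of 6 now {1, 6, 11, 15}
Step 6: union(5, 9) -> merged; set of 5 now {5, 9}
Step 7: union(3, 13) -> merged; set of 3 now {2, 3, 13}
Step 8: union(15, 8) -> merged; set of 15 now {1, 6, 8, 11, 15}
Step 9: union(1, 3) -> merged; set of 1 now {1, 2, 3, 6, 8, 11, 13, 15}
Step 10: union(8, 2) -> already same set; set of 8 now {1, 2, 3, 6, 8, 11, 13, 15}
Set of 13: {1, 2, 3, 6, 8, 11, 13, 15}; 4 is not a member.

Answer: no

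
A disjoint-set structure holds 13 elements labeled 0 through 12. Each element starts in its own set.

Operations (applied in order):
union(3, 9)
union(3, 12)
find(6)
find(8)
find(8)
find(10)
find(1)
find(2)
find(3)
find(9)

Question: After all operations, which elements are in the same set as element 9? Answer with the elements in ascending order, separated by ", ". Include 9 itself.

Step 1: union(3, 9) -> merged; set of 3 now {3, 9}
Step 2: union(3, 12) -> merged; set of 3 now {3, 9, 12}
Step 3: find(6) -> no change; set of 6 is {6}
Step 4: find(8) -> no change; set of 8 is {8}
Step 5: find(8) -> no change; set of 8 is {8}
Step 6: find(10) -> no change; set of 10 is {10}
Step 7: find(1) -> no change; set of 1 is {1}
Step 8: find(2) -> no change; set of 2 is {2}
Step 9: find(3) -> no change; set of 3 is {3, 9, 12}
Step 10: find(9) -> no change; set of 9 is {3, 9, 12}
Component of 9: {3, 9, 12}

Answer: 3, 9, 12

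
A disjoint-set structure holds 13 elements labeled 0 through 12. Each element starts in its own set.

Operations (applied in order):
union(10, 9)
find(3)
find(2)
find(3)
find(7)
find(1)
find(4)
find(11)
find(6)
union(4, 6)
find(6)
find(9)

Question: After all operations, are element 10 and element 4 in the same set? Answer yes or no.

Step 1: union(10, 9) -> merged; set of 10 now {9, 10}
Step 2: find(3) -> no change; set of 3 is {3}
Step 3: find(2) -> no change; set of 2 is {2}
Step 4: find(3) -> no change; set of 3 is {3}
Step 5: find(7) -> no change; set of 7 is {7}
Step 6: find(1) -> no change; set of 1 is {1}
Step 7: find(4) -> no change; set of 4 is {4}
Step 8: find(11) -> no change; set of 11 is {11}
Step 9: find(6) -> no change; set of 6 is {6}
Step 10: union(4, 6) -> merged; set of 4 now {4, 6}
Step 11: find(6) -> no change; set of 6 is {4, 6}
Step 12: find(9) -> no change; set of 9 is {9, 10}
Set of 10: {9, 10}; 4 is not a member.

Answer: no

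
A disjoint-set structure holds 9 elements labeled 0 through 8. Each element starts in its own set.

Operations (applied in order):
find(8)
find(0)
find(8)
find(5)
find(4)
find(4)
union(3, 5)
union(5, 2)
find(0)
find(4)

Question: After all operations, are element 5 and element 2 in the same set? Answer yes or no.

Step 1: find(8) -> no change; set of 8 is {8}
Step 2: find(0) -> no change; set of 0 is {0}
Step 3: find(8) -> no change; set of 8 is {8}
Step 4: find(5) -> no change; set of 5 is {5}
Step 5: find(4) -> no change; set of 4 is {4}
Step 6: find(4) -> no change; set of 4 is {4}
Step 7: union(3, 5) -> merged; set of 3 now {3, 5}
Step 8: union(5, 2) -> merged; set of 5 now {2, 3, 5}
Step 9: find(0) -> no change; set of 0 is {0}
Step 10: find(4) -> no change; set of 4 is {4}
Set of 5: {2, 3, 5}; 2 is a member.

Answer: yes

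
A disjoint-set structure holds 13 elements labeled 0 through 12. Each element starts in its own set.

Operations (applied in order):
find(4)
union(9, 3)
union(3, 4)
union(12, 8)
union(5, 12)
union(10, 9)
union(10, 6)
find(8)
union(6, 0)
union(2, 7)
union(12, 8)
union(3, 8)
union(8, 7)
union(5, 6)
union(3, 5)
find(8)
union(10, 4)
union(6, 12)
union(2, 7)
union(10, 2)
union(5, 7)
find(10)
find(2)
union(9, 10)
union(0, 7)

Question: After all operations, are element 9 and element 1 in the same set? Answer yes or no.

Step 1: find(4) -> no change; set of 4 is {4}
Step 2: union(9, 3) -> merged; set of 9 now {3, 9}
Step 3: union(3, 4) -> merged; set of 3 now {3, 4, 9}
Step 4: union(12, 8) -> merged; set of 12 now {8, 12}
Step 5: union(5, 12) -> merged; set of 5 now {5, 8, 12}
Step 6: union(10, 9) -> merged; set of 10 now {3, 4, 9, 10}
Step 7: union(10, 6) -> merged; set of 10 now {3, 4, 6, 9, 10}
Step 8: find(8) -> no change; set of 8 is {5, 8, 12}
Step 9: union(6, 0) -> merged; set of 6 now {0, 3, 4, 6, 9, 10}
Step 10: union(2, 7) -> merged; set of 2 now {2, 7}
Step 11: union(12, 8) -> already same set; set of 12 now {5, 8, 12}
Step 12: union(3, 8) -> merged; set of 3 now {0, 3, 4, 5, 6, 8, 9, 10, 12}
Step 13: union(8, 7) -> merged; set of 8 now {0, 2, 3, 4, 5, 6, 7, 8, 9, 10, 12}
Step 14: union(5, 6) -> already same set; set of 5 now {0, 2, 3, 4, 5, 6, 7, 8, 9, 10, 12}
Step 15: union(3, 5) -> already same set; set of 3 now {0, 2, 3, 4, 5, 6, 7, 8, 9, 10, 12}
Step 16: find(8) -> no change; set of 8 is {0, 2, 3, 4, 5, 6, 7, 8, 9, 10, 12}
Step 17: union(10, 4) -> already same set; set of 10 now {0, 2, 3, 4, 5, 6, 7, 8, 9, 10, 12}
Step 18: union(6, 12) -> already same set; set of 6 now {0, 2, 3, 4, 5, 6, 7, 8, 9, 10, 12}
Step 19: union(2, 7) -> already same set; set of 2 now {0, 2, 3, 4, 5, 6, 7, 8, 9, 10, 12}
Step 20: union(10, 2) -> already same set; set of 10 now {0, 2, 3, 4, 5, 6, 7, 8, 9, 10, 12}
Step 21: union(5, 7) -> already same set; set of 5 now {0, 2, 3, 4, 5, 6, 7, 8, 9, 10, 12}
Step 22: find(10) -> no change; set of 10 is {0, 2, 3, 4, 5, 6, 7, 8, 9, 10, 12}
Step 23: find(2) -> no change; set of 2 is {0, 2, 3, 4, 5, 6, 7, 8, 9, 10, 12}
Step 24: union(9, 10) -> already same set; set of 9 now {0, 2, 3, 4, 5, 6, 7, 8, 9, 10, 12}
Step 25: union(0, 7) -> already same set; set of 0 now {0, 2, 3, 4, 5, 6, 7, 8, 9, 10, 12}
Set of 9: {0, 2, 3, 4, 5, 6, 7, 8, 9, 10, 12}; 1 is not a member.

Answer: no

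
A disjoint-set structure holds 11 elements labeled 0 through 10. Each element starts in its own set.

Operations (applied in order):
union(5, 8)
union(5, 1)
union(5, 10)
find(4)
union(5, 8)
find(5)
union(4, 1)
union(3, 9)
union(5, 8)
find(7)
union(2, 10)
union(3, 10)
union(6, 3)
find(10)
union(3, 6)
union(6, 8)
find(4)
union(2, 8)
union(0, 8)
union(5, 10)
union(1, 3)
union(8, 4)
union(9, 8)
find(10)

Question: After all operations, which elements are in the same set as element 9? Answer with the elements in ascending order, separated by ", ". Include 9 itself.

Answer: 0, 1, 2, 3, 4, 5, 6, 8, 9, 10

Derivation:
Step 1: union(5, 8) -> merged; set of 5 now {5, 8}
Step 2: union(5, 1) -> merged; set of 5 now {1, 5, 8}
Step 3: union(5, 10) -> merged; set of 5 now {1, 5, 8, 10}
Step 4: find(4) -> no change; set of 4 is {4}
Step 5: union(5, 8) -> already same set; set of 5 now {1, 5, 8, 10}
Step 6: find(5) -> no change; set of 5 is {1, 5, 8, 10}
Step 7: union(4, 1) -> merged; set of 4 now {1, 4, 5, 8, 10}
Step 8: union(3, 9) -> merged; set of 3 now {3, 9}
Step 9: union(5, 8) -> already same set; set of 5 now {1, 4, 5, 8, 10}
Step 10: find(7) -> no change; set of 7 is {7}
Step 11: union(2, 10) -> merged; set of 2 now {1, 2, 4, 5, 8, 10}
Step 12: union(3, 10) -> merged; set of 3 now {1, 2, 3, 4, 5, 8, 9, 10}
Step 13: union(6, 3) -> merged; set of 6 now {1, 2, 3, 4, 5, 6, 8, 9, 10}
Step 14: find(10) -> no change; set of 10 is {1, 2, 3, 4, 5, 6, 8, 9, 10}
Step 15: union(3, 6) -> already same set; set of 3 now {1, 2, 3, 4, 5, 6, 8, 9, 10}
Step 16: union(6, 8) -> already same set; set of 6 now {1, 2, 3, 4, 5, 6, 8, 9, 10}
Step 17: find(4) -> no change; set of 4 is {1, 2, 3, 4, 5, 6, 8, 9, 10}
Step 18: union(2, 8) -> already same set; set of 2 now {1, 2, 3, 4, 5, 6, 8, 9, 10}
Step 19: union(0, 8) -> merged; set of 0 now {0, 1, 2, 3, 4, 5, 6, 8, 9, 10}
Step 20: union(5, 10) -> already same set; set of 5 now {0, 1, 2, 3, 4, 5, 6, 8, 9, 10}
Step 21: union(1, 3) -> already same set; set of 1 now {0, 1, 2, 3, 4, 5, 6, 8, 9, 10}
Step 22: union(8, 4) -> already same set; set of 8 now {0, 1, 2, 3, 4, 5, 6, 8, 9, 10}
Step 23: union(9, 8) -> already same set; set of 9 now {0, 1, 2, 3, 4, 5, 6, 8, 9, 10}
Step 24: find(10) -> no change; set of 10 is {0, 1, 2, 3, 4, 5, 6, 8, 9, 10}
Component of 9: {0, 1, 2, 3, 4, 5, 6, 8, 9, 10}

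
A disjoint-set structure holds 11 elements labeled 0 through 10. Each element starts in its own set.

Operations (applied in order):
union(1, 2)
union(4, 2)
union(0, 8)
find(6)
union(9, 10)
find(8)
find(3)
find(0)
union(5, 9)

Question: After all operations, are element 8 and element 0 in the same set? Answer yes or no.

Step 1: union(1, 2) -> merged; set of 1 now {1, 2}
Step 2: union(4, 2) -> merged; set of 4 now {1, 2, 4}
Step 3: union(0, 8) -> merged; set of 0 now {0, 8}
Step 4: find(6) -> no change; set of 6 is {6}
Step 5: union(9, 10) -> merged; set of 9 now {9, 10}
Step 6: find(8) -> no change; set of 8 is {0, 8}
Step 7: find(3) -> no change; set of 3 is {3}
Step 8: find(0) -> no change; set of 0 is {0, 8}
Step 9: union(5, 9) -> merged; set of 5 now {5, 9, 10}
Set of 8: {0, 8}; 0 is a member.

Answer: yes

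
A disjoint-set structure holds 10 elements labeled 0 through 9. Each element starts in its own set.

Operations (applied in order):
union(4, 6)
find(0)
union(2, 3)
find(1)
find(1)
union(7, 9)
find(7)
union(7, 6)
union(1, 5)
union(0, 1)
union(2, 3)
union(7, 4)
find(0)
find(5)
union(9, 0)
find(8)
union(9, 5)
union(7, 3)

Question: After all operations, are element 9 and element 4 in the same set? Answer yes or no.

Answer: yes

Derivation:
Step 1: union(4, 6) -> merged; set of 4 now {4, 6}
Step 2: find(0) -> no change; set of 0 is {0}
Step 3: union(2, 3) -> merged; set of 2 now {2, 3}
Step 4: find(1) -> no change; set of 1 is {1}
Step 5: find(1) -> no change; set of 1 is {1}
Step 6: union(7, 9) -> merged; set of 7 now {7, 9}
Step 7: find(7) -> no change; set of 7 is {7, 9}
Step 8: union(7, 6) -> merged; set of 7 now {4, 6, 7, 9}
Step 9: union(1, 5) -> merged; set of 1 now {1, 5}
Step 10: union(0, 1) -> merged; set of 0 now {0, 1, 5}
Step 11: union(2, 3) -> already same set; set of 2 now {2, 3}
Step 12: union(7, 4) -> already same set; set of 7 now {4, 6, 7, 9}
Step 13: find(0) -> no change; set of 0 is {0, 1, 5}
Step 14: find(5) -> no change; set of 5 is {0, 1, 5}
Step 15: union(9, 0) -> merged; set of 9 now {0, 1, 4, 5, 6, 7, 9}
Step 16: find(8) -> no change; set of 8 is {8}
Step 17: union(9, 5) -> already same set; set of 9 now {0, 1, 4, 5, 6, 7, 9}
Step 18: union(7, 3) -> merged; set of 7 now {0, 1, 2, 3, 4, 5, 6, 7, 9}
Set of 9: {0, 1, 2, 3, 4, 5, 6, 7, 9}; 4 is a member.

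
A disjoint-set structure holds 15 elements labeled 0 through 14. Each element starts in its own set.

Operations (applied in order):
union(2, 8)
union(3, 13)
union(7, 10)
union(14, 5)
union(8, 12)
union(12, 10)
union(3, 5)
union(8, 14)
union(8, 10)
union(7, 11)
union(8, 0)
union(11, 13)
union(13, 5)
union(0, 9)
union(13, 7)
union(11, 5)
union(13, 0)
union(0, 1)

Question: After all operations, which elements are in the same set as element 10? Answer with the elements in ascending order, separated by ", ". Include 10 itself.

Step 1: union(2, 8) -> merged; set of 2 now {2, 8}
Step 2: union(3, 13) -> merged; set of 3 now {3, 13}
Step 3: union(7, 10) -> merged; set of 7 now {7, 10}
Step 4: union(14, 5) -> merged; set of 14 now {5, 14}
Step 5: union(8, 12) -> merged; set of 8 now {2, 8, 12}
Step 6: union(12, 10) -> merged; set of 12 now {2, 7, 8, 10, 12}
Step 7: union(3, 5) -> merged; set of 3 now {3, 5, 13, 14}
Step 8: union(8, 14) -> merged; set of 8 now {2, 3, 5, 7, 8, 10, 12, 13, 14}
Step 9: union(8, 10) -> already same set; set of 8 now {2, 3, 5, 7, 8, 10, 12, 13, 14}
Step 10: union(7, 11) -> merged; set of 7 now {2, 3, 5, 7, 8, 10, 11, 12, 13, 14}
Step 11: union(8, 0) -> merged; set of 8 now {0, 2, 3, 5, 7, 8, 10, 11, 12, 13, 14}
Step 12: union(11, 13) -> already same set; set of 11 now {0, 2, 3, 5, 7, 8, 10, 11, 12, 13, 14}
Step 13: union(13, 5) -> already same set; set of 13 now {0, 2, 3, 5, 7, 8, 10, 11, 12, 13, 14}
Step 14: union(0, 9) -> merged; set of 0 now {0, 2, 3, 5, 7, 8, 9, 10, 11, 12, 13, 14}
Step 15: union(13, 7) -> already same set; set of 13 now {0, 2, 3, 5, 7, 8, 9, 10, 11, 12, 13, 14}
Step 16: union(11, 5) -> already same set; set of 11 now {0, 2, 3, 5, 7, 8, 9, 10, 11, 12, 13, 14}
Step 17: union(13, 0) -> already same set; set of 13 now {0, 2, 3, 5, 7, 8, 9, 10, 11, 12, 13, 14}
Step 18: union(0, 1) -> merged; set of 0 now {0, 1, 2, 3, 5, 7, 8, 9, 10, 11, 12, 13, 14}
Component of 10: {0, 1, 2, 3, 5, 7, 8, 9, 10, 11, 12, 13, 14}

Answer: 0, 1, 2, 3, 5, 7, 8, 9, 10, 11, 12, 13, 14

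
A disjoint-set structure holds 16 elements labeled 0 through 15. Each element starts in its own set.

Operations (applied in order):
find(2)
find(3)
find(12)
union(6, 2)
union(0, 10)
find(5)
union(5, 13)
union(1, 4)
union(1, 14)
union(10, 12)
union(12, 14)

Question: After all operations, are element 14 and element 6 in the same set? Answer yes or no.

Answer: no

Derivation:
Step 1: find(2) -> no change; set of 2 is {2}
Step 2: find(3) -> no change; set of 3 is {3}
Step 3: find(12) -> no change; set of 12 is {12}
Step 4: union(6, 2) -> merged; set of 6 now {2, 6}
Step 5: union(0, 10) -> merged; set of 0 now {0, 10}
Step 6: find(5) -> no change; set of 5 is {5}
Step 7: union(5, 13) -> merged; set of 5 now {5, 13}
Step 8: union(1, 4) -> merged; set of 1 now {1, 4}
Step 9: union(1, 14) -> merged; set of 1 now {1, 4, 14}
Step 10: union(10, 12) -> merged; set of 10 now {0, 10, 12}
Step 11: union(12, 14) -> merged; set of 12 now {0, 1, 4, 10, 12, 14}
Set of 14: {0, 1, 4, 10, 12, 14}; 6 is not a member.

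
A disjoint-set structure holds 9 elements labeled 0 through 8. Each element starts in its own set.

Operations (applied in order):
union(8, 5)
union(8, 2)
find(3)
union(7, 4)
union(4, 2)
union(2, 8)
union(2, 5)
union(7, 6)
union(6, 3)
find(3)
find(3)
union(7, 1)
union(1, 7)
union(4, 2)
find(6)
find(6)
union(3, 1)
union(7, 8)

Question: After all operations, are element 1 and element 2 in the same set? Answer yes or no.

Step 1: union(8, 5) -> merged; set of 8 now {5, 8}
Step 2: union(8, 2) -> merged; set of 8 now {2, 5, 8}
Step 3: find(3) -> no change; set of 3 is {3}
Step 4: union(7, 4) -> merged; set of 7 now {4, 7}
Step 5: union(4, 2) -> merged; set of 4 now {2, 4, 5, 7, 8}
Step 6: union(2, 8) -> already same set; set of 2 now {2, 4, 5, 7, 8}
Step 7: union(2, 5) -> already same set; set of 2 now {2, 4, 5, 7, 8}
Step 8: union(7, 6) -> merged; set of 7 now {2, 4, 5, 6, 7, 8}
Step 9: union(6, 3) -> merged; set of 6 now {2, 3, 4, 5, 6, 7, 8}
Step 10: find(3) -> no change; set of 3 is {2, 3, 4, 5, 6, 7, 8}
Step 11: find(3) -> no change; set of 3 is {2, 3, 4, 5, 6, 7, 8}
Step 12: union(7, 1) -> merged; set of 7 now {1, 2, 3, 4, 5, 6, 7, 8}
Step 13: union(1, 7) -> already same set; set of 1 now {1, 2, 3, 4, 5, 6, 7, 8}
Step 14: union(4, 2) -> already same set; set of 4 now {1, 2, 3, 4, 5, 6, 7, 8}
Step 15: find(6) -> no change; set of 6 is {1, 2, 3, 4, 5, 6, 7, 8}
Step 16: find(6) -> no change; set of 6 is {1, 2, 3, 4, 5, 6, 7, 8}
Step 17: union(3, 1) -> already same set; set of 3 now {1, 2, 3, 4, 5, 6, 7, 8}
Step 18: union(7, 8) -> already same set; set of 7 now {1, 2, 3, 4, 5, 6, 7, 8}
Set of 1: {1, 2, 3, 4, 5, 6, 7, 8}; 2 is a member.

Answer: yes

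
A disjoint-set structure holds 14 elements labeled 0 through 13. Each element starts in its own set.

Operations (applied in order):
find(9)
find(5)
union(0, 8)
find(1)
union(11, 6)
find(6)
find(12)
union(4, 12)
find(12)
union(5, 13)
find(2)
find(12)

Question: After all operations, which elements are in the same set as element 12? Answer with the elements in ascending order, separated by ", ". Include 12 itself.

Step 1: find(9) -> no change; set of 9 is {9}
Step 2: find(5) -> no change; set of 5 is {5}
Step 3: union(0, 8) -> merged; set of 0 now {0, 8}
Step 4: find(1) -> no change; set of 1 is {1}
Step 5: union(11, 6) -> merged; set of 11 now {6, 11}
Step 6: find(6) -> no change; set of 6 is {6, 11}
Step 7: find(12) -> no change; set of 12 is {12}
Step 8: union(4, 12) -> merged; set of 4 now {4, 12}
Step 9: find(12) -> no change; set of 12 is {4, 12}
Step 10: union(5, 13) -> merged; set of 5 now {5, 13}
Step 11: find(2) -> no change; set of 2 is {2}
Step 12: find(12) -> no change; set of 12 is {4, 12}
Component of 12: {4, 12}

Answer: 4, 12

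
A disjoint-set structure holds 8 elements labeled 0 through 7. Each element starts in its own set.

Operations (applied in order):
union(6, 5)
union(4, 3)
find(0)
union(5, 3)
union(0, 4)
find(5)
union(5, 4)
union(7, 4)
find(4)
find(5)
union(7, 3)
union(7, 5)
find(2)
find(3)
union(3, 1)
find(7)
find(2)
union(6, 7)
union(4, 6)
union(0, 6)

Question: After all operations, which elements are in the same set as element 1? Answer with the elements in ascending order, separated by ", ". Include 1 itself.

Answer: 0, 1, 3, 4, 5, 6, 7

Derivation:
Step 1: union(6, 5) -> merged; set of 6 now {5, 6}
Step 2: union(4, 3) -> merged; set of 4 now {3, 4}
Step 3: find(0) -> no change; set of 0 is {0}
Step 4: union(5, 3) -> merged; set of 5 now {3, 4, 5, 6}
Step 5: union(0, 4) -> merged; set of 0 now {0, 3, 4, 5, 6}
Step 6: find(5) -> no change; set of 5 is {0, 3, 4, 5, 6}
Step 7: union(5, 4) -> already same set; set of 5 now {0, 3, 4, 5, 6}
Step 8: union(7, 4) -> merged; set of 7 now {0, 3, 4, 5, 6, 7}
Step 9: find(4) -> no change; set of 4 is {0, 3, 4, 5, 6, 7}
Step 10: find(5) -> no change; set of 5 is {0, 3, 4, 5, 6, 7}
Step 11: union(7, 3) -> already same set; set of 7 now {0, 3, 4, 5, 6, 7}
Step 12: union(7, 5) -> already same set; set of 7 now {0, 3, 4, 5, 6, 7}
Step 13: find(2) -> no change; set of 2 is {2}
Step 14: find(3) -> no change; set of 3 is {0, 3, 4, 5, 6, 7}
Step 15: union(3, 1) -> merged; set of 3 now {0, 1, 3, 4, 5, 6, 7}
Step 16: find(7) -> no change; set of 7 is {0, 1, 3, 4, 5, 6, 7}
Step 17: find(2) -> no change; set of 2 is {2}
Step 18: union(6, 7) -> already same set; set of 6 now {0, 1, 3, 4, 5, 6, 7}
Step 19: union(4, 6) -> already same set; set of 4 now {0, 1, 3, 4, 5, 6, 7}
Step 20: union(0, 6) -> already same set; set of 0 now {0, 1, 3, 4, 5, 6, 7}
Component of 1: {0, 1, 3, 4, 5, 6, 7}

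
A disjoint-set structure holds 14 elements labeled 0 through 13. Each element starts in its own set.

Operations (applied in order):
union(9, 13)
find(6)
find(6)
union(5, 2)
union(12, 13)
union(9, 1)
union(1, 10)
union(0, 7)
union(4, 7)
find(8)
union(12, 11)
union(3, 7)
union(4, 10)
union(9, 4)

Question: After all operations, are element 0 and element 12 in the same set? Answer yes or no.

Answer: yes

Derivation:
Step 1: union(9, 13) -> merged; set of 9 now {9, 13}
Step 2: find(6) -> no change; set of 6 is {6}
Step 3: find(6) -> no change; set of 6 is {6}
Step 4: union(5, 2) -> merged; set of 5 now {2, 5}
Step 5: union(12, 13) -> merged; set of 12 now {9, 12, 13}
Step 6: union(9, 1) -> merged; set of 9 now {1, 9, 12, 13}
Step 7: union(1, 10) -> merged; set of 1 now {1, 9, 10, 12, 13}
Step 8: union(0, 7) -> merged; set of 0 now {0, 7}
Step 9: union(4, 7) -> merged; set of 4 now {0, 4, 7}
Step 10: find(8) -> no change; set of 8 is {8}
Step 11: union(12, 11) -> merged; set of 12 now {1, 9, 10, 11, 12, 13}
Step 12: union(3, 7) -> merged; set of 3 now {0, 3, 4, 7}
Step 13: union(4, 10) -> merged; set of 4 now {0, 1, 3, 4, 7, 9, 10, 11, 12, 13}
Step 14: union(9, 4) -> already same set; set of 9 now {0, 1, 3, 4, 7, 9, 10, 11, 12, 13}
Set of 0: {0, 1, 3, 4, 7, 9, 10, 11, 12, 13}; 12 is a member.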